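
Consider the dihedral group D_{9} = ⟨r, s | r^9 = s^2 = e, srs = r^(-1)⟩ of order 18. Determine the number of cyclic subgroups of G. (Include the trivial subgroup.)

12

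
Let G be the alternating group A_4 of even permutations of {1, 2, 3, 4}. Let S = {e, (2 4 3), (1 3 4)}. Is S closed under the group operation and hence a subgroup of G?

No

(2 4 3) ∈ S but its inverse (2 3 4) ∉ S, so S is not a subgroup.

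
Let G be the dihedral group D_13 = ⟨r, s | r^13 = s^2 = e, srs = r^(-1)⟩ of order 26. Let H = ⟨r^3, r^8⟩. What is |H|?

13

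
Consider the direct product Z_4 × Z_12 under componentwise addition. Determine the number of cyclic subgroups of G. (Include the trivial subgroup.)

A cyclic subgroup of order d is generated by each of its φ(d) elements of order d, so the cyclic subgroups of order d number (#elements of order d)/φ(d).
Cyclic subgroups by order — order 1: 1; order 2: 3; order 3: 1; order 4: 6; order 6: 3; order 12: 6.
Total: 20.

20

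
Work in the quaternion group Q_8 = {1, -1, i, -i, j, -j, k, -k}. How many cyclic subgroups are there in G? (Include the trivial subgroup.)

5

Group the elements of G by the cyclic subgroup they generate; each cyclic subgroup of order d accounts for φ(d) elements.
Cyclic subgroups by order — order 1: 1; order 2: 1; order 4: 3.
Total: 5.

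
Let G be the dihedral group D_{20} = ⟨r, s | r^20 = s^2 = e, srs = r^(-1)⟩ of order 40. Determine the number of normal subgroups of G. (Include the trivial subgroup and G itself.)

9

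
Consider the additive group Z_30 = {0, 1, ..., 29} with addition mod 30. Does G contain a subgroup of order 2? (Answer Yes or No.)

Yes

2 | 30. A subgroup of order 2 is {0, 15}.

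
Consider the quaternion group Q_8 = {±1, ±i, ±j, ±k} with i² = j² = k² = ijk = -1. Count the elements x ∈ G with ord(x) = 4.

The elements of order 4 are: i, -i, j, -j, k, -k.
That's 6.

6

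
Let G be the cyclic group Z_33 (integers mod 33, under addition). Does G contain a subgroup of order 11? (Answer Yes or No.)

11 | 33. A subgroup of order 11 is {0, 3, 6, 9, 12, 15, 18, 21, 24, 27, 30}.

Yes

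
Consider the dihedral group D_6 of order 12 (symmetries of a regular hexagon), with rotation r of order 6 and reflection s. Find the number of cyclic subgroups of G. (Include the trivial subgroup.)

Group the elements of G by the cyclic subgroup they generate; each cyclic subgroup of order d accounts for φ(d) elements.
Cyclic subgroups by order — order 1: 1; order 2: 7; order 3: 1; order 6: 1.
Total: 10.

10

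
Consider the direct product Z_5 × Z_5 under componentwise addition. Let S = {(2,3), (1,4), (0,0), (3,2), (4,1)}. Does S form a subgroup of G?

Yes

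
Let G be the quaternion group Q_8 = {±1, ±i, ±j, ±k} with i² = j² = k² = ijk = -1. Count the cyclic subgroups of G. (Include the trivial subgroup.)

5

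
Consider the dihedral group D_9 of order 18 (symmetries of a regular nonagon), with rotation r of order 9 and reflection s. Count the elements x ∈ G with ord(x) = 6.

0

No element of G has order 6 (even though 6 | 18).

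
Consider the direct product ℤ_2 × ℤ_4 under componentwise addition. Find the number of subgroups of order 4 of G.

|G| = 8 and 4 | 8, so subgroups of order 4 are possible by Lagrange.
The subgroups of order 4 are: {(0,0), (0,1), (0,2), (0,3)}; {(0,0), (0,2), (1,0), (1,2)}; {(0,0), (0,2), (1,1), (1,3)}.
So G has 3 subgroups of order 4.

3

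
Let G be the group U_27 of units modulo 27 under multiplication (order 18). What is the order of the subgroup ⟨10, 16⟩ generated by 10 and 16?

9

|⟨10⟩| = 3 and |⟨16⟩| = 9, so |H| is a multiple of lcm(3, 9) = 9 and divides |G| = 18.
Closing under the operation: H = {1, 4, 7, 10, 13, 16, 19, 22, 25}, so |H| = 9.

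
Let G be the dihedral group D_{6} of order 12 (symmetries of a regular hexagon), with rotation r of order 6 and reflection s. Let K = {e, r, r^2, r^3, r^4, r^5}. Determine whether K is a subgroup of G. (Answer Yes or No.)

|K| = 6 divides |G| = 12, consistent with Lagrange.
K contains the identity, every element's inverse is in K, and K is closed under ·: it is a subgroup.
In fact K = ⟨r^5⟩.

Yes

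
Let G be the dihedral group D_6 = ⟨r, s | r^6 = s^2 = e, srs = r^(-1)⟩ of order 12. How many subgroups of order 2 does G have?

7

|G| = 12 and 2 | 12, so subgroups of order 2 are possible by Lagrange.
The subgroups of order 2 are: {e, r^2s}; {e, r^3}; {e, r^3s}; {e, r^4s}; … (7 in all).
So G has 7 subgroups of order 2.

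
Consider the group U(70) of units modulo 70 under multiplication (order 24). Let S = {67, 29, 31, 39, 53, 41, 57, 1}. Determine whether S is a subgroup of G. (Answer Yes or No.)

67 ∈ S but its inverse 23 ∉ S, so S is not a subgroup.

No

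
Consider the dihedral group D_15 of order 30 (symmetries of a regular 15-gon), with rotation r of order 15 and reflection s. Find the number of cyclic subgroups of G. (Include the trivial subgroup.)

Group the elements of G by the cyclic subgroup they generate; each cyclic subgroup of order d accounts for φ(d) elements.
Cyclic subgroups by order — order 1: 1; order 2: 15; order 3: 1; order 5: 1; order 15: 1.
Total: 19.

19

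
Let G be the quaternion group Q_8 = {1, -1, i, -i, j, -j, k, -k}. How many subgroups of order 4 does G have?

|G| = 8 and 4 | 8, so subgroups of order 4 are possible by Lagrange.
The subgroups of order 4 are: {1, -1, i, -i}; {1, -1, j, -j}; {1, -1, k, -k}.
So G has 3 subgroups of order 4.

3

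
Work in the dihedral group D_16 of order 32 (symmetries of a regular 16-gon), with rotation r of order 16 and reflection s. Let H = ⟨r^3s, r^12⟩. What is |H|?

8

|⟨r^3s⟩| = 2 and |⟨r^12⟩| = 4, so |H| is a multiple of lcm(2, 4) = 4 and divides |G| = 32.
Closing under the operation: H = {e, r^4, r^8, r^12, r^3s, r^7s, r^11s, r^15s}, so |H| = 8.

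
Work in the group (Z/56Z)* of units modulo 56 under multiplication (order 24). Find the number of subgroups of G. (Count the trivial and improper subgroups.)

32

|G| = 24, so by Lagrange every subgroup order divides 24. Divisors: 1, 2, 3, 4, 6, 8, 12, 24.
Subgroups by order — order 1: 1; order 2: 7; order 3: 1; order 4: 7; order 6: 7; order 8: 1; order 12: 7; order 24: 1.
Total: 1 + 7 + 1 + 7 + 7 + 1 + 7 + 1 = 32.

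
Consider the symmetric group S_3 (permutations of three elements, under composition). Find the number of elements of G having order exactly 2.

3

The elements of order 2 are: (2 3), (1 2), (1 3).
That's 3.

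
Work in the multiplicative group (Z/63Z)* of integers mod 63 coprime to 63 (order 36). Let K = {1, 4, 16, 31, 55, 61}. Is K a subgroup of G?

Yes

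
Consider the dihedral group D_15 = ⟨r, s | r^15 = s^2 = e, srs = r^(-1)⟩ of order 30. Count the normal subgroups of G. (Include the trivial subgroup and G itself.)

5

G has 28 subgroups. Checking conjugation-invariance by order — order 1: 1/1 normal; order 2: 0/15 normal; order 3: 1/1 normal; order 5: 1/1 normal; order 6: 0/5 normal; order 10: 0/3 normal; order 15: 1/1 normal; order 30: 1/1 normal.
Total normal subgroups: 5.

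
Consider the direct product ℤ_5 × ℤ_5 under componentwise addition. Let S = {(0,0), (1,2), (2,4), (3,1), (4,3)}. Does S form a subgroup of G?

Yes

|S| = 5 divides |G| = 25, consistent with Lagrange.
S contains the identity, every element's inverse is in S, and S is closed under +: it is a subgroup.
In fact S = ⟨(4,3)⟩.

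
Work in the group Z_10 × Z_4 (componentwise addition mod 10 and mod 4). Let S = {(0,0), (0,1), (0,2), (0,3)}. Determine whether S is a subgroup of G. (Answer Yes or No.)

Yes

|S| = 4 divides |G| = 40, consistent with Lagrange.
S contains the identity, every element's inverse is in S, and S is closed under +: it is a subgroup.
In fact S = ⟨(0,1)⟩.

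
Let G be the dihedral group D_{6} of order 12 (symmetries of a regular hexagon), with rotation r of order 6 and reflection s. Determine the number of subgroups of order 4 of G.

3

|G| = 12 and 4 | 12, so subgroups of order 4 are possible by Lagrange.
The subgroups of order 4 are: {e, r^3, r^2s, r^5s}; {e, r^3, s, r^3s}; {e, r^3, rs, r^4s}.
So G has 3 subgroups of order 4.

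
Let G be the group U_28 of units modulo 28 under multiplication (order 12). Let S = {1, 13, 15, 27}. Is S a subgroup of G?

Yes

|S| = 4 divides |G| = 12, consistent with Lagrange.
S contains the identity, every element's inverse is in S, and S is closed under ·: it is a subgroup.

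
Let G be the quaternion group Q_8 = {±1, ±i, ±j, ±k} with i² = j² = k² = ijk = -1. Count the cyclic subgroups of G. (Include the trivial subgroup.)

5

Each element a generates a cyclic subgroup ⟨a⟩; distinct elements may generate the same one (a cyclic group of order d has φ(d) generators).
Cyclic subgroups by order — order 1: 1; order 2: 1; order 4: 3.
Total: 5.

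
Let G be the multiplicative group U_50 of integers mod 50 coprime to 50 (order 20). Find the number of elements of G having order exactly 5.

The elements of order 5 are: 11, 21, 31, 41.
That's 4.

4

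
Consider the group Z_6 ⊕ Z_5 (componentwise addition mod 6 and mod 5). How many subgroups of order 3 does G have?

1

|G| = 30 and 3 | 30, so subgroups of order 3 are possible by Lagrange.
The subgroups of order 3 are: {(0,0), (2,0), (4,0)}.
So G has 1 subgroup of order 3.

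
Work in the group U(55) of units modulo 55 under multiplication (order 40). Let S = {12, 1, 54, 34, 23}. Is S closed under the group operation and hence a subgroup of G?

Closure fails: 34 · 54 = 21 ∉ S. So S is not a subgroup.

No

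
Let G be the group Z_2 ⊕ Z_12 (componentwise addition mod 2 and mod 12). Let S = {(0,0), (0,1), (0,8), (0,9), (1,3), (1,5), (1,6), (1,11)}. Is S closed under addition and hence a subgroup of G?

No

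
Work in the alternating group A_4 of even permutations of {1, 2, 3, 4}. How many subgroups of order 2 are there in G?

3

|G| = 12 and 2 | 12, so subgroups of order 2 are possible by Lagrange.
The subgroups of order 2 are: {e, (1 2)(3 4)}; {e, (1 3)(2 4)}; {e, (1 4)(2 3)}.
So G has 3 subgroups of order 2.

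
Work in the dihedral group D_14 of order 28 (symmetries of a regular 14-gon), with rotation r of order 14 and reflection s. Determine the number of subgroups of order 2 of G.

15

|G| = 28 and 2 | 28, so subgroups of order 2 are possible by Lagrange.
The subgroups of order 2 are: {e, r^10s}; {e, r^11s}; {e, r^12s}; {e, r^13s}; … (15 in all).
So G has 15 subgroups of order 2.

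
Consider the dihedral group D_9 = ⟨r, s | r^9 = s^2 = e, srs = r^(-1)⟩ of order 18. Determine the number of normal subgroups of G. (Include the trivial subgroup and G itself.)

G has 16 subgroups. Checking conjugation-invariance by order — order 1: 1/1 normal; order 2: 0/9 normal; order 3: 1/1 normal; order 6: 0/3 normal; order 9: 1/1 normal; order 18: 1/1 normal.
Total normal subgroups: 4.

4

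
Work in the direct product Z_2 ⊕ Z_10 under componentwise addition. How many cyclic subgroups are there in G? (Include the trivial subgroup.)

8

Each element a generates a cyclic subgroup ⟨a⟩; distinct elements may generate the same one (a cyclic group of order d has φ(d) generators).
Cyclic subgroups by order — order 1: 1; order 2: 3; order 5: 1; order 10: 3.
Total: 8.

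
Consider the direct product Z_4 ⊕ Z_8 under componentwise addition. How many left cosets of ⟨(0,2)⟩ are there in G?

8

|⟨(0,2)⟩| = 4 and |G| = 32.
By Lagrange, [G : H] = |G|/|H| = 32/4 = 8.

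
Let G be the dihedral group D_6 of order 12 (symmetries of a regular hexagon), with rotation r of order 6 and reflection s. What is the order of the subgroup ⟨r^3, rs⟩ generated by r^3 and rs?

4

|⟨r^3⟩| = 2 and |⟨rs⟩| = 2, so |H| is a multiple of lcm(2, 2) = 2 and divides |G| = 12.
Closing under the operation: H = {e, r^3, rs, r^4s}, so |H| = 4.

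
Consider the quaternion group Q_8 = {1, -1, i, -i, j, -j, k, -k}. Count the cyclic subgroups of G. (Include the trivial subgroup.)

5

A cyclic subgroup of order d is generated by each of its φ(d) elements of order d, so the cyclic subgroups of order d number (#elements of order d)/φ(d).
Cyclic subgroups by order — order 1: 1; order 2: 1; order 4: 3.
Total: 5.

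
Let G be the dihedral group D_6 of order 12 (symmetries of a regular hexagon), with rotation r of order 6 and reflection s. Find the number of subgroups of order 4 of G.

3

|G| = 12 and 4 | 12, so subgroups of order 4 are possible by Lagrange.
The subgroups of order 4 are: {e, r^3, r^2s, r^5s}; {e, r^3, s, r^3s}; {e, r^3, rs, r^4s}.
So G has 3 subgroups of order 4.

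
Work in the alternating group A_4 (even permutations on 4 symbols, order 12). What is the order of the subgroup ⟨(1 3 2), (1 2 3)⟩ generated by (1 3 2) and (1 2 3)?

3

|⟨(1 3 2)⟩| = 3 and |⟨(1 2 3)⟩| = 3, so |H| is a multiple of lcm(3, 3) = 3 and divides |G| = 12.
Closing under the operation: H = {e, (1 2 3), (1 3 2)}, so |H| = 3.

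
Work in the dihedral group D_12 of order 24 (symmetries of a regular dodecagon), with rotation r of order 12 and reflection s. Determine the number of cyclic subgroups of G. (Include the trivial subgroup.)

18

Group the elements of G by the cyclic subgroup they generate; each cyclic subgroup of order d accounts for φ(d) elements.
Cyclic subgroups by order — order 1: 1; order 2: 13; order 3: 1; order 4: 1; order 6: 1; order 12: 1.
Total: 18.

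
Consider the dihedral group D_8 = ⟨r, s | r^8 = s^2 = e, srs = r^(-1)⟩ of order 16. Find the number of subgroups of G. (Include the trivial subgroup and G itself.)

|G| = 16, so by Lagrange every subgroup order divides 16. Divisors: 1, 2, 4, 8, 16.
Subgroups by order — order 1: 1; order 2: 9; order 4: 5; order 8: 3; order 16: 1.
Total: 1 + 9 + 5 + 3 + 1 = 19.

19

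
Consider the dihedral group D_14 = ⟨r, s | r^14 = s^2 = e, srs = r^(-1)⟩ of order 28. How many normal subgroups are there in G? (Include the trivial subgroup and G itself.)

7

G has 28 subgroups. Checking conjugation-invariance by order — order 1: 1/1 normal; order 2: 1/15 normal; order 4: 0/7 normal; order 7: 1/1 normal; order 14: 3/3 normal; order 28: 1/1 normal.
Total normal subgroups: 7.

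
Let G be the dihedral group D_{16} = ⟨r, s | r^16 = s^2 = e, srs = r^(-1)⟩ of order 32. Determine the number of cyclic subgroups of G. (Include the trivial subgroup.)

21

A cyclic subgroup of order d is generated by each of its φ(d) elements of order d, so the cyclic subgroups of order d number (#elements of order d)/φ(d).
Cyclic subgroups by order — order 1: 1; order 2: 17; order 4: 1; order 8: 1; order 16: 1.
Total: 21.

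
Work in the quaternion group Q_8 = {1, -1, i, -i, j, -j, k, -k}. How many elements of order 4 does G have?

6

The elements of order 4 are: i, -i, j, -j, k, -k.
That's 6.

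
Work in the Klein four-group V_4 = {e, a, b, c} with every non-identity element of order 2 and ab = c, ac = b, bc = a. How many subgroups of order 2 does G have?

|G| = 4 and 2 | 4, so subgroups of order 2 are possible by Lagrange.
The subgroups of order 2 are: {e, a}; {e, b}; {e, c}.
So G has 3 subgroups of order 2.

3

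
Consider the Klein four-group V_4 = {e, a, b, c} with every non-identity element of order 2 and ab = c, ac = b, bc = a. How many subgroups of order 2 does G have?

3

|G| = 4 and 2 | 4, so subgroups of order 2 are possible by Lagrange.
The subgroups of order 2 are: {e, a}; {e, b}; {e, c}.
So G has 3 subgroups of order 2.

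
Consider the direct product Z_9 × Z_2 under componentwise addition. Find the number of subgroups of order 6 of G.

1

|G| = 18 and 6 | 18, so subgroups of order 6 are possible by Lagrange.
The subgroups of order 6 are: {(0,0), (0,1), (3,0), (3,1), (6,0), (6,1)}.
So G has 1 subgroup of order 6.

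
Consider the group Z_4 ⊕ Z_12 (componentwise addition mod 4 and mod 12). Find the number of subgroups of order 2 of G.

|G| = 48 and 2 | 48, so subgroups of order 2 are possible by Lagrange.
The subgroups of order 2 are: {(0,0), (0,6)}; {(0,0), (2,0)}; {(0,0), (2,6)}.
So G has 3 subgroups of order 2.

3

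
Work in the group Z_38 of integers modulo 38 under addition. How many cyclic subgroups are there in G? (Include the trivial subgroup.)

4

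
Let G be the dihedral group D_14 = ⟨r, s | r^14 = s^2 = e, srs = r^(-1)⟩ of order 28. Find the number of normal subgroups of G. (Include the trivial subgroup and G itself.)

G has 28 subgroups. Checking conjugation-invariance by order — order 1: 1/1 normal; order 2: 1/15 normal; order 4: 0/7 normal; order 7: 1/1 normal; order 14: 3/3 normal; order 28: 1/1 normal.
Total normal subgroups: 7.

7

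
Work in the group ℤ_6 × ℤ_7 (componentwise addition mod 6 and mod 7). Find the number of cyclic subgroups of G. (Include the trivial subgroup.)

8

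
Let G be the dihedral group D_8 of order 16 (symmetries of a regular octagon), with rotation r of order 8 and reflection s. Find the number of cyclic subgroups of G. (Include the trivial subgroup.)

Group the elements of G by the cyclic subgroup they generate; each cyclic subgroup of order d accounts for φ(d) elements.
Cyclic subgroups by order — order 1: 1; order 2: 9; order 4: 1; order 8: 1.
Total: 12.

12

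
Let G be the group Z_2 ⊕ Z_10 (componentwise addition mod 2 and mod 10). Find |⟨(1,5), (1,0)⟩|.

|⟨(1,5)⟩| = 2 and |⟨(1,0)⟩| = 2, so |H| is a multiple of lcm(2, 2) = 2 and divides |G| = 20.
Closing under the operation: H = {(0,0), (0,5), (1,0), (1,5)}, so |H| = 4.

4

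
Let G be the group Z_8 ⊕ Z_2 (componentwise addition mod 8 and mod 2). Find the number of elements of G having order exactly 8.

An element (a,b) has order lcm(ord(a), ord(b)); count pairs with lcm equal to 8.
Enumerating gives 8 such elements.

8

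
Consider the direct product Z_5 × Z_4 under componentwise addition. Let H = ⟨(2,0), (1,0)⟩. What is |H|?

|⟨(2,0)⟩| = 5 and |⟨(1,0)⟩| = 5, so |H| is a multiple of lcm(5, 5) = 5 and divides |G| = 20.
Closing under the operation: H = {(0,0), (1,0), (2,0), (3,0), (4,0)}, so |H| = 5.

5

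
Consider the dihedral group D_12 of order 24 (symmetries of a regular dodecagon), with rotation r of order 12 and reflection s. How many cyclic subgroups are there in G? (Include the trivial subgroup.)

Each element a generates a cyclic subgroup ⟨a⟩; distinct elements may generate the same one (a cyclic group of order d has φ(d) generators).
Cyclic subgroups by order — order 1: 1; order 2: 13; order 3: 1; order 4: 1; order 6: 1; order 12: 1.
Total: 18.

18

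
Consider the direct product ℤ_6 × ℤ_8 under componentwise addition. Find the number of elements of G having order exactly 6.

An element (a,b) has order lcm(ord(a), ord(b)); count pairs with lcm equal to 6.
Enumerating gives 6 such elements.

6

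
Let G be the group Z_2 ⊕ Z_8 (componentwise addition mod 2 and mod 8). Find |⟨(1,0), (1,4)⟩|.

4

|⟨(1,0)⟩| = 2 and |⟨(1,4)⟩| = 2, so |H| is a multiple of lcm(2, 2) = 2 and divides |G| = 16.
Closing under the operation: H = {(0,0), (0,4), (1,0), (1,4)}, so |H| = 4.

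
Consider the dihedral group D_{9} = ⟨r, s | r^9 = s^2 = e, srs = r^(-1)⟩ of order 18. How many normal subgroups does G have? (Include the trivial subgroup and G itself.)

G has 16 subgroups. Checking conjugation-invariance by order — order 1: 1/1 normal; order 2: 0/9 normal; order 3: 1/1 normal; order 6: 0/3 normal; order 9: 1/1 normal; order 18: 1/1 normal.
Total normal subgroups: 4.

4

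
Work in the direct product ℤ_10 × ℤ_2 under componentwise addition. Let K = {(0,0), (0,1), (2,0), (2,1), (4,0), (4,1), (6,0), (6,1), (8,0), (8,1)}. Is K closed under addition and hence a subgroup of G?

Yes

|K| = 10 divides |G| = 20, consistent with Lagrange.
K contains the identity, every element's inverse is in K, and K is closed under +: it is a subgroup.
In fact K = ⟨(2,1)⟩.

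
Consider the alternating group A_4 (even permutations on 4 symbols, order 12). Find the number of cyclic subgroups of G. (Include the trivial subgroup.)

8

Group the elements of G by the cyclic subgroup they generate; each cyclic subgroup of order d accounts for φ(d) elements.
Cyclic subgroups by order — order 1: 1; order 2: 3; order 3: 4.
Total: 8.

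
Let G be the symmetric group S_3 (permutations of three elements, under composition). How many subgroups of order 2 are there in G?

3

|G| = 6 and 2 | 6, so subgroups of order 2 are possible by Lagrange.
The subgroups of order 2 are: {e, (1 2)}; {e, (1 3)}; {e, (2 3)}.
So G has 3 subgroups of order 2.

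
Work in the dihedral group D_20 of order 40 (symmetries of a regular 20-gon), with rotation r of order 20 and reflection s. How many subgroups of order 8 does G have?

|G| = 40 and 8 | 40, so subgroups of order 8 are possible by Lagrange.
The subgroups of order 8 are: {e, r^5, r^10, r^15, s, r^5s, r^10s, r^15s}; {e, r^5, r^10, r^15, rs, r^6s, r^11s, r^16s}; {e, r^5, r^10, r^15, r^2s, r^7s, r^12s, r^17s}; {e, r^5, r^10, r^15, r^3s, r^8s, r^13s, r^18s}; … (5 in all).
So G has 5 subgroups of order 8.

5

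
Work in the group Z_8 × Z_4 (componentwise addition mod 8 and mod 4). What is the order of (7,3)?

8

The order of (7,3) in Z_8 × Z_4 is lcm(ord(7) in Z_8, ord(3) in Z_4).
ord(7) = 8 and ord(3) = 4, so |⟨(7,3)⟩| = lcm(8, 4) = 8.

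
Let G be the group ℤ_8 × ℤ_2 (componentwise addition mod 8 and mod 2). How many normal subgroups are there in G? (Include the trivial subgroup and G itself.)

G is abelian, so every subgroup is normal.
G has 11 subgroups in total, hence 11 normal subgroups.

11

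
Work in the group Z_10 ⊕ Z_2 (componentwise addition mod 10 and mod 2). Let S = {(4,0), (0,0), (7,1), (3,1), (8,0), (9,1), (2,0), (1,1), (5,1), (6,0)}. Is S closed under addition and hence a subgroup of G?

|S| = 10 divides |G| = 20, consistent with Lagrange.
S contains the identity, every element's inverse is in S, and S is closed under +: it is a subgroup.
In fact S = ⟨(7,1)⟩.

Yes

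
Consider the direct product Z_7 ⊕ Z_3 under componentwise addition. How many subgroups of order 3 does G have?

|G| = 21 and 3 | 21, so subgroups of order 3 are possible by Lagrange.
The subgroups of order 3 are: {(0,0), (0,1), (0,2)}.
So G has 1 subgroup of order 3.

1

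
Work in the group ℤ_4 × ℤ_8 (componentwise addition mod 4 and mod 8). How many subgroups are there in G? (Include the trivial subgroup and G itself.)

22

|G| = 32, so by Lagrange every subgroup order divides 32. Divisors: 1, 2, 4, 8, 16, 32.
Subgroups by order — order 1: 1; order 2: 3; order 4: 7; order 8: 7; order 16: 3; order 32: 1.
Total: 1 + 3 + 7 + 7 + 3 + 1 = 22.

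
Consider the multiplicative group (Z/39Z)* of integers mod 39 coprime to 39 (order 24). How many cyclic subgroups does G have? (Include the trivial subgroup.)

12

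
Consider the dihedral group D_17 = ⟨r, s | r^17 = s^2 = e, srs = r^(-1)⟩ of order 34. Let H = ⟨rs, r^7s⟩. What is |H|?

|⟨rs⟩| = 2 and |⟨r^7s⟩| = 2, so |H| is a multiple of lcm(2, 2) = 2 and divides |G| = 34.
Closing {rs, r^7s} under the group operation gives all of G, so |H| = 34.

34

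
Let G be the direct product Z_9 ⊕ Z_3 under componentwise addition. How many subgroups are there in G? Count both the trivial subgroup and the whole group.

10

|G| = 27, so by Lagrange every subgroup order divides 27. Divisors: 1, 3, 9, 27.
Subgroups by order — order 1: 1; order 3: 4; order 9: 4; order 27: 1.
Total: 1 + 4 + 4 + 1 = 10.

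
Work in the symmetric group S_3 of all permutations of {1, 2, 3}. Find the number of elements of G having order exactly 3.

2

The elements of order 3 are: (1 2 3), (1 3 2).
That's 2.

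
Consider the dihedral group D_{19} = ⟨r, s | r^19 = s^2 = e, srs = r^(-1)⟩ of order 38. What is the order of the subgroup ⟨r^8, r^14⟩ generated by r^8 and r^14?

19

|⟨r^8⟩| = 19 and |⟨r^14⟩| = 19, so |H| is a multiple of lcm(19, 19) = 19 and divides |G| = 38.
Closing under the operation: H = {e, r, r^2, r^3, r^4, r^5, r^6, r^7, r^8, r^9, r^10, r^11, r^12, r^13, r^14, r^15, r^16, r^17, r^18}, so |H| = 19.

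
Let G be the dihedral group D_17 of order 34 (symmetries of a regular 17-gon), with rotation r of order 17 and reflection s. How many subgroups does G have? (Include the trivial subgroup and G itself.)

|G| = 34, so by Lagrange every subgroup order divides 34. Divisors: 1, 2, 17, 34.
Subgroups by order — order 1: 1; order 2: 17; order 17: 1; order 34: 1.
Total: 1 + 17 + 1 + 1 = 20.

20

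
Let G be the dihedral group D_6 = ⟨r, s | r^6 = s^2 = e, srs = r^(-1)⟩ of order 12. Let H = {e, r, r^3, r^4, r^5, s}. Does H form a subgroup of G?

r^4 ∈ H but its inverse r^2 ∉ H, so H is not a subgroup.

No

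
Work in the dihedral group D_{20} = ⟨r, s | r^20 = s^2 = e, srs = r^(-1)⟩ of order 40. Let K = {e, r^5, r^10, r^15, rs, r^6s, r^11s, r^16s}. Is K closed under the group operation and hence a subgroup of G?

|K| = 8 divides |G| = 40, consistent with Lagrange.
K contains the identity, every element's inverse is in K, and K is closed under ·: it is a subgroup.

Yes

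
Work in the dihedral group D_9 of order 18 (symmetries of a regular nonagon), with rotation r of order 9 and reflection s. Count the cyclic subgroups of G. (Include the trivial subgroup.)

12

Each element a generates a cyclic subgroup ⟨a⟩; distinct elements may generate the same one (a cyclic group of order d has φ(d) generators).
Cyclic subgroups by order — order 1: 1; order 2: 9; order 3: 1; order 9: 1.
Total: 12.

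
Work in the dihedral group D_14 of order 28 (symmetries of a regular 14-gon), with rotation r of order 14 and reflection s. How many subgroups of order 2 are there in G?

|G| = 28 and 2 | 28, so subgroups of order 2 are possible by Lagrange.
The subgroups of order 2 are: {e, r^10s}; {e, r^11s}; {e, r^12s}; {e, r^13s}; … (15 in all).
So G has 15 subgroups of order 2.

15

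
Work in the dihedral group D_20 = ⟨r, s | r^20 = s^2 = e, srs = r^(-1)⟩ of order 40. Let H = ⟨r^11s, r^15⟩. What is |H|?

8

|⟨r^11s⟩| = 2 and |⟨r^15⟩| = 4, so |H| is a multiple of lcm(2, 4) = 4 and divides |G| = 40.
Closing under the operation: H = {e, r^5, r^10, r^15, rs, r^6s, r^11s, r^16s}, so |H| = 8.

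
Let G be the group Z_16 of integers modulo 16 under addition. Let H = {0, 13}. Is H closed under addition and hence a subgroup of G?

No

13 ∈ H but its inverse 3 ∉ H, so H is not a subgroup.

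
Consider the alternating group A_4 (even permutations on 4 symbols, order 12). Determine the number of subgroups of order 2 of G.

|G| = 12 and 2 | 12, so subgroups of order 2 are possible by Lagrange.
The subgroups of order 2 are: {e, (1 2)(3 4)}; {e, (1 3)(2 4)}; {e, (1 4)(2 3)}.
So G has 3 subgroups of order 2.

3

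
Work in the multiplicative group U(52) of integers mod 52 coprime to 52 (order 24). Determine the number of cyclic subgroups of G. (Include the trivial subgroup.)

12

A cyclic subgroup of order d is generated by each of its φ(d) elements of order d, so the cyclic subgroups of order d number (#elements of order d)/φ(d).
Cyclic subgroups by order — order 1: 1; order 2: 3; order 3: 1; order 4: 2; order 6: 3; order 12: 2.
Total: 12.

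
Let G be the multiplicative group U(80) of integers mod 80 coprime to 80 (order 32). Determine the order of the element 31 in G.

2

Compute successive powers of 31 mod 80: 31, 1; 31^2 ≡ 1 (mod 80).
So |⟨31⟩| = 2.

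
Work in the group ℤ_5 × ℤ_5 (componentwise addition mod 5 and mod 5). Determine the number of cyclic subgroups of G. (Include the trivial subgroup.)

7

A cyclic subgroup of order d is generated by each of its φ(d) elements of order d, so the cyclic subgroups of order d number (#elements of order d)/φ(d).
Cyclic subgroups by order — order 1: 1; order 5: 6.
Total: 7.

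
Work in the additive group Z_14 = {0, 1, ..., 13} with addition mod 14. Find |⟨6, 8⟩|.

7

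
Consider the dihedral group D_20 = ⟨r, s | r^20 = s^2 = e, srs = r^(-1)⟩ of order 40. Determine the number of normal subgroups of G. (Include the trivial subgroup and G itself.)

G has 48 subgroups. Checking conjugation-invariance by order — order 1: 1/1 normal; order 2: 1/21 normal; order 4: 1/11 normal; order 5: 1/1 normal; order 8: 0/5 normal; order 10: 1/5 normal; order 20: 3/3 normal; order 40: 1/1 normal.
Total normal subgroups: 9.

9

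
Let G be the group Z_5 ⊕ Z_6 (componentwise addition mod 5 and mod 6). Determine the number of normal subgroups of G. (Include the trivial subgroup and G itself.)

8

G is abelian, so every subgroup is normal.
G has 8 subgroups in total, hence 8 normal subgroups.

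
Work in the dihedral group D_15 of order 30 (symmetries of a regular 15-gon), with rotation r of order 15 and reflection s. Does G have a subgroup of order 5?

5 | 30. A subgroup of order 5 is {e, r^3, r^6, r^9, r^12}.

Yes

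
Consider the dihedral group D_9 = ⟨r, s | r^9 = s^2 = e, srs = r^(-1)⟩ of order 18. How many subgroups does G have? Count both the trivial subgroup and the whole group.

|G| = 18, so by Lagrange every subgroup order divides 18. Divisors: 1, 2, 3, 6, 9, 18.
Subgroups by order — order 1: 1; order 2: 9; order 3: 1; order 6: 3; order 9: 1; order 18: 1.
Total: 1 + 9 + 1 + 3 + 1 + 1 = 16.

16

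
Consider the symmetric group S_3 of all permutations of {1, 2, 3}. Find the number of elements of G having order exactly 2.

The elements of order 2 are: (2 3), (1 2), (1 3).
That's 3.

3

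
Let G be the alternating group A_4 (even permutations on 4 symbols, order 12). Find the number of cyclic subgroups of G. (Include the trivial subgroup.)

8

A cyclic subgroup of order d is generated by each of its φ(d) elements of order d, so the cyclic subgroups of order d number (#elements of order d)/φ(d).
Cyclic subgroups by order — order 1: 1; order 2: 3; order 3: 4.
Total: 8.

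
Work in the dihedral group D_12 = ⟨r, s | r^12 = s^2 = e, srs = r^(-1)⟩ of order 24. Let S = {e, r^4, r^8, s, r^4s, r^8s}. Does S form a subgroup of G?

|S| = 6 divides |G| = 24, consistent with Lagrange.
S contains the identity, every element's inverse is in S, and S is closed under ·: it is a subgroup.

Yes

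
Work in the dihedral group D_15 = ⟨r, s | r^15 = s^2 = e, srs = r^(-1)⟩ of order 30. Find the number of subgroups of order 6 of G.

5

|G| = 30 and 6 | 30, so subgroups of order 6 are possible by Lagrange.
The subgroups of order 6 are: {e, r^5, r^10, s, r^5s, r^10s}; {e, r^5, r^10, rs, r^6s, r^11s}; {e, r^5, r^10, r^2s, r^7s, r^12s}; {e, r^5, r^10, r^3s, r^8s, r^13s}; … (5 in all).
So G has 5 subgroups of order 6.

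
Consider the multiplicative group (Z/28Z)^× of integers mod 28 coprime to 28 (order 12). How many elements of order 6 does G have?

6

The elements of order 6 are: 3, 5, 11, 17, 19, 23.
That's 6.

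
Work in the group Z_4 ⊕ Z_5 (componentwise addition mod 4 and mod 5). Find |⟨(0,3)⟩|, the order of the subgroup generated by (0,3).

5

The order of (0,3) in Z_4 × Z_5 is lcm(ord(0) in Z_4, ord(3) in Z_5).
ord(0) = 1 and ord(3) = 5, so |⟨(0,3)⟩| = lcm(1, 5) = 5.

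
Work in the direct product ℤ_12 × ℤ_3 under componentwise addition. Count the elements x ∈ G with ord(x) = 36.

0

An element (a,b) has order lcm(ord(a), ord(b)); count pairs with lcm equal to 36.
Enumerating gives 0 such elements.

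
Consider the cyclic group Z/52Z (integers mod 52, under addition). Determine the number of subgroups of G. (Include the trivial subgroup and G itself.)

Subgroups of the cyclic group Z/52Z correspond bijectively to divisors of 52.
Divisors of 52: 1, 2, 4, 13, 26, 52.
So Z/52Z has 6 subgroups.

6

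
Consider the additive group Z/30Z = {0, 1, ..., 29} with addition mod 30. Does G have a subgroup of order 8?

8 does not divide |G| = 30, so by Lagrange no subgroup of order 8 exists.

No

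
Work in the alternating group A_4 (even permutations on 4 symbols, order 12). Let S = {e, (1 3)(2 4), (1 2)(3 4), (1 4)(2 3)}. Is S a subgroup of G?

|S| = 4 divides |G| = 12, consistent with Lagrange.
S contains the identity, every element's inverse is in S, and S is closed under ∘: it is a subgroup.

Yes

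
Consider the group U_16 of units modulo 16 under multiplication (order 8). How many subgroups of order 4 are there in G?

3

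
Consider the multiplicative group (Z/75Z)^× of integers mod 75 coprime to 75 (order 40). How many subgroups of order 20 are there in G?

3

|G| = 40 and 20 | 40, so subgroups of order 20 are possible by Lagrange.
The subgroups of order 20 are: {1, 4, 11, 14, 16, 19, 26, 29, 31, 34, 41, 44, 46, 49, 56, 59, 61, 64, 71, 74}; {1, 4, 7, 13, 16, 19, 22, 28, 31, 34, 37, 43, 46, 49, 52, 58, 61, 64, 67, 73}; {1, 2, 4, 8, 16, 17, 19, 23, 31, 32, 34, 38, 46, 47, 49, 53, 61, 62, 64, 68}.
So G has 3 subgroups of order 20.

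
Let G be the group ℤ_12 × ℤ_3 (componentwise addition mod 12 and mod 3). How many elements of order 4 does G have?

2

An element (a,b) has order lcm(ord(a), ord(b)); count pairs with lcm equal to 4.
Enumerating gives 2 such elements.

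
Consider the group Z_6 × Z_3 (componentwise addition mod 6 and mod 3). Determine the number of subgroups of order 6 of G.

4

|G| = 18 and 6 | 18, so subgroups of order 6 are possible by Lagrange.
The subgroups of order 6 are: {(0,0), (0,1), (0,2), (3,0), (3,1), (3,2)}; {(0,0), (1,0), (2,0), (3,0), (4,0), (5,0)}; {(0,0), (1,1), (2,2), (3,0), (4,1), (5,2)}; {(0,0), (1,2), (2,1), (3,0), (4,2), (5,1)}.
So G has 4 subgroups of order 6.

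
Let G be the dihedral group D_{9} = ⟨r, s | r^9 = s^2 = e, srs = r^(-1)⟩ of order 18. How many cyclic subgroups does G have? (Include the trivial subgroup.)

Each element a generates a cyclic subgroup ⟨a⟩; distinct elements may generate the same one (a cyclic group of order d has φ(d) generators).
Cyclic subgroups by order — order 1: 1; order 2: 9; order 3: 1; order 9: 1.
Total: 12.

12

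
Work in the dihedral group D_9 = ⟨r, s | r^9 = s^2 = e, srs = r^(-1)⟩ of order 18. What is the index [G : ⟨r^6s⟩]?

9

|⟨r^6s⟩| = 2 and |G| = 18.
By Lagrange, [G : H] = |G|/|H| = 18/2 = 9.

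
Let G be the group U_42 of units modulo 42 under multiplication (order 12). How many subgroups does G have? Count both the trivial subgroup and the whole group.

10

|G| = 12, so by Lagrange every subgroup order divides 12. Divisors: 1, 2, 3, 4, 6, 12.
Subgroups by order — order 1: 1; order 2: 3; order 3: 1; order 4: 1; order 6: 3; order 12: 1.
Total: 1 + 3 + 1 + 1 + 3 + 1 = 10.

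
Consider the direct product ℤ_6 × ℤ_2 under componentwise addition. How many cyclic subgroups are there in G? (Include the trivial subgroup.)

8

Each element a generates a cyclic subgroup ⟨a⟩; distinct elements may generate the same one (a cyclic group of order d has φ(d) generators).
Cyclic subgroups by order — order 1: 1; order 2: 3; order 3: 1; order 6: 3.
Total: 8.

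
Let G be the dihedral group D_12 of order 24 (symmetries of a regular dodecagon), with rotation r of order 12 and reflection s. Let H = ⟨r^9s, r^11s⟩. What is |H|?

|⟨r^9s⟩| = 2 and |⟨r^11s⟩| = 2, so |H| is a multiple of lcm(2, 2) = 2 and divides |G| = 24.
Closing under the operation: H = {e, r^2, r^4, r^6, r^8, r^10, rs, r^3s, r^5s, r^7s, r^9s, r^11s}, so |H| = 12.

12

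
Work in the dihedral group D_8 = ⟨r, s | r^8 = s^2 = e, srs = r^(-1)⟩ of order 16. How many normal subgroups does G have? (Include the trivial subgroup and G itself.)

7

G has 19 subgroups. Checking conjugation-invariance by order — order 1: 1/1 normal; order 2: 1/9 normal; order 4: 1/5 normal; order 8: 3/3 normal; order 16: 1/1 normal.
Total normal subgroups: 7.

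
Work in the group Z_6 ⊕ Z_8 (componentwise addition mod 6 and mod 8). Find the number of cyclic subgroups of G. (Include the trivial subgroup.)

16

A cyclic subgroup of order d is generated by each of its φ(d) elements of order d, so the cyclic subgroups of order d number (#elements of order d)/φ(d).
Cyclic subgroups by order — order 1: 1; order 2: 3; order 3: 1; order 4: 2; order 6: 3; order 8: 2; order 12: 2; order 24: 2.
Total: 16.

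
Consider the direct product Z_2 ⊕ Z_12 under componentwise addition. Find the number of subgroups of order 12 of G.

|G| = 24 and 12 | 24, so subgroups of order 12 are possible by Lagrange.
The subgroups of order 12 are: {(0,0), (0,1), (0,2), (0,3), (0,4), (0,5), (0,6), (0,7), (0,8), (0,9), (0,10), (0,11)}; {(0,0), (0,2), (0,4), (0,6), (0,8), (0,10), (1,0), (1,2), (1,4), (1,6), (1,8), (1,10)}; {(0,0), (0,2), (0,4), (0,6), (0,8), (0,10), (1,1), (1,3), (1,5), (1,7), (1,9), (1,11)}.
So G has 3 subgroups of order 12.

3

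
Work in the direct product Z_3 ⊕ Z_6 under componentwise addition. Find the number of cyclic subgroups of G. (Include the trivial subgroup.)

A cyclic subgroup of order d is generated by each of its φ(d) elements of order d, so the cyclic subgroups of order d number (#elements of order d)/φ(d).
Cyclic subgroups by order — order 1: 1; order 2: 1; order 3: 4; order 6: 4.
Total: 10.

10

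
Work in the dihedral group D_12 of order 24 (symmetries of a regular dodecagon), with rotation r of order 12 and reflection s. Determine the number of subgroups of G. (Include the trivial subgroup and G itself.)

|G| = 24, so by Lagrange every subgroup order divides 24. Divisors: 1, 2, 3, 4, 6, 8, 12, 24.
Subgroups by order — order 1: 1; order 2: 13; order 3: 1; order 4: 7; order 6: 5; order 8: 3; order 12: 3; order 24: 1.
Total: 1 + 13 + 1 + 7 + 5 + 3 + 3 + 1 = 34.

34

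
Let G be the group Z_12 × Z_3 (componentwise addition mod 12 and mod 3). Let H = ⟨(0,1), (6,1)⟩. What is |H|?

|⟨(0,1)⟩| = 3 and |⟨(6,1)⟩| = 6, so |H| is a multiple of lcm(3, 6) = 6 and divides |G| = 36.
Closing under the operation: H = {(0,0), (0,1), (0,2), (6,0), (6,1), (6,2)}, so |H| = 6.

6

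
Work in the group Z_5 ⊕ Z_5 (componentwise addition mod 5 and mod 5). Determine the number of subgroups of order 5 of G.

6

|G| = 25 and 5 | 25, so subgroups of order 5 are possible by Lagrange.
The subgroups of order 5 are: {(0,0), (0,1), (0,2), (0,3), (0,4)}; {(0,0), (1,0), (2,0), (3,0), (4,0)}; {(0,0), (1,1), (2,2), (3,3), (4,4)}; {(0,0), (1,2), (2,4), (3,1), (4,3)}; … (6 in all).
So G has 6 subgroups of order 5.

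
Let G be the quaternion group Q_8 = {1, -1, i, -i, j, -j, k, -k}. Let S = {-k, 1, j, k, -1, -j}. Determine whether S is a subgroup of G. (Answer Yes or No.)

|S| = 6 does not divide |G| = 8, so by Lagrange S is not a subgroup.

No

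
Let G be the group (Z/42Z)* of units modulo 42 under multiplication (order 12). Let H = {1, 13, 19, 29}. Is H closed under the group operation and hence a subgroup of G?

19 ∈ H but its inverse 31 ∉ H, so H is not a subgroup.

No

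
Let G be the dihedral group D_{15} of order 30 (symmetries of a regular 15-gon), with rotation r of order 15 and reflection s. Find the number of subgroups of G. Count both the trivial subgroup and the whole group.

28

|G| = 30, so by Lagrange every subgroup order divides 30. Divisors: 1, 2, 3, 5, 6, 10, 15, 30.
Subgroups by order — order 1: 1; order 2: 15; order 3: 1; order 5: 1; order 6: 5; order 10: 3; order 15: 1; order 30: 1.
Total: 1 + 15 + 1 + 1 + 5 + 3 + 1 + 1 = 28.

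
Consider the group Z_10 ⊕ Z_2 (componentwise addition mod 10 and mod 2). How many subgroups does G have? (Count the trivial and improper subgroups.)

|G| = 20, so by Lagrange every subgroup order divides 20. Divisors: 1, 2, 4, 5, 10, 20.
Subgroups by order — order 1: 1; order 2: 3; order 4: 1; order 5: 1; order 10: 3; order 20: 1.
Total: 1 + 3 + 1 + 1 + 3 + 1 = 10.

10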